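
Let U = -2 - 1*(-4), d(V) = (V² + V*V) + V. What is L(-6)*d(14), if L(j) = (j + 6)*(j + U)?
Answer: 0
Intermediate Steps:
d(V) = V + 2*V² (d(V) = (V² + V²) + V = 2*V² + V = V + 2*V²)
U = 2 (U = -2 + 4 = 2)
L(j) = (2 + j)*(6 + j) (L(j) = (j + 6)*(j + 2) = (6 + j)*(2 + j) = (2 + j)*(6 + j))
L(-6)*d(14) = (12 + (-6)² + 8*(-6))*(14*(1 + 2*14)) = (12 + 36 - 48)*(14*(1 + 28)) = 0*(14*29) = 0*406 = 0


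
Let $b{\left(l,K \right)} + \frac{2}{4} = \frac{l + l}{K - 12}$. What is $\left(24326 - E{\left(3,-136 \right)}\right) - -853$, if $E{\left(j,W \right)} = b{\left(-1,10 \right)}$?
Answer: $\frac{50357}{2} \approx 25179.0$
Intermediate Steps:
$b{\left(l,K \right)} = - \frac{1}{2} + \frac{2 l}{-12 + K}$ ($b{\left(l,K \right)} = - \frac{1}{2} + \frac{l + l}{K - 12} = - \frac{1}{2} + \frac{2 l}{-12 + K}$)
$E{\left(j,W \right)} = \frac{1}{2}$ ($E{\left(j,W \right)} = \frac{12 - 10 + 4 \left(-1\right)}{2 \left(-12 + 10\right)} = \frac{12 - 10 - 4}{2 \left(-2\right)} = \frac{1}{2} \left(- \frac{1}{2}\right) \left(-2\right) = \frac{1}{2}$)
$\left(24326 - E{\left(3,-136 \right)}\right) - -853 = \left(24326 - \frac{1}{2}\right) - -853 = \left(24326 - \frac{1}{2}\right) + 853 = \frac{48651}{2} + 853 = \frac{50357}{2}$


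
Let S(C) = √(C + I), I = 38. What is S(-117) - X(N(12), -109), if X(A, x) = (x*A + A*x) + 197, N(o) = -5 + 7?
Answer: 239 + I*√79 ≈ 239.0 + 8.8882*I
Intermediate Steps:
S(C) = √(38 + C) (S(C) = √(C + 38) = √(38 + C))
N(o) = 2
X(A, x) = 197 + 2*A*x (X(A, x) = (A*x + A*x) + 197 = 2*A*x + 197 = 197 + 2*A*x)
S(-117) - X(N(12), -109) = √(38 - 117) - (197 + 2*2*(-109)) = √(-79) - (197 - 436) = I*√79 - 1*(-239) = I*√79 + 239 = 239 + I*√79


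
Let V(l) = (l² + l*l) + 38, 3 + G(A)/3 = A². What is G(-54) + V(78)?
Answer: 20945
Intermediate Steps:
G(A) = -9 + 3*A²
V(l) = 38 + 2*l² (V(l) = (l² + l²) + 38 = 2*l² + 38 = 38 + 2*l²)
G(-54) + V(78) = (-9 + 3*(-54)²) + (38 + 2*78²) = (-9 + 3*2916) + (38 + 2*6084) = (-9 + 8748) + (38 + 12168) = 8739 + 12206 = 20945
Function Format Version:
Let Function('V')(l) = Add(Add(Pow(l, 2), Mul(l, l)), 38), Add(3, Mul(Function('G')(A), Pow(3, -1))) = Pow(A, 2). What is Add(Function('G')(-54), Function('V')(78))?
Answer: 20945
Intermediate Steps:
Function('G')(A) = Add(-9, Mul(3, Pow(A, 2)))
Function('V')(l) = Add(38, Mul(2, Pow(l, 2))) (Function('V')(l) = Add(Add(Pow(l, 2), Pow(l, 2)), 38) = Add(Mul(2, Pow(l, 2)), 38) = Add(38, Mul(2, Pow(l, 2))))
Add(Function('G')(-54), Function('V')(78)) = Add(Add(-9, Mul(3, Pow(-54, 2))), Add(38, Mul(2, Pow(78, 2)))) = Add(Add(-9, Mul(3, 2916)), Add(38, Mul(2, 6084))) = Add(Add(-9, 8748), Add(38, 12168)) = Add(8739, 12206) = 20945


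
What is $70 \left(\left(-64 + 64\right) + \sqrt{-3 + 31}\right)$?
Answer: $140 \sqrt{7} \approx 370.41$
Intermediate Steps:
$70 \left(\left(-64 + 64\right) + \sqrt{-3 + 31}\right) = 70 \left(0 + \sqrt{28}\right) = 70 \left(0 + 2 \sqrt{7}\right) = 70 \cdot 2 \sqrt{7} = 140 \sqrt{7}$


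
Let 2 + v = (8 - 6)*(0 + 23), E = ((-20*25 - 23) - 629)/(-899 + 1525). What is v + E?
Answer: 13196/313 ≈ 42.160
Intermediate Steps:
E = -576/313 (E = ((-500 - 23) - 629)/626 = (-523 - 629)*(1/626) = -1152*1/626 = -576/313 ≈ -1.8403)
v = 44 (v = -2 + (8 - 6)*(0 + 23) = -2 + 2*23 = -2 + 46 = 44)
v + E = 44 - 576/313 = 13196/313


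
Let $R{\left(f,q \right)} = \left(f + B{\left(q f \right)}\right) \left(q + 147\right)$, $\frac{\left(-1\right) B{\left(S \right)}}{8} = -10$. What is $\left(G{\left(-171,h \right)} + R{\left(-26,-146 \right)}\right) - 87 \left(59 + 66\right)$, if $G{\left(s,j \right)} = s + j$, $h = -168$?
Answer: $-11160$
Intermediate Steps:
$B{\left(S \right)} = 80$ ($B{\left(S \right)} = \left(-8\right) \left(-10\right) = 80$)
$R{\left(f,q \right)} = \left(80 + f\right) \left(147 + q\right)$ ($R{\left(f,q \right)} = \left(f + 80\right) \left(q + 147\right) = \left(80 + f\right) \left(147 + q\right)$)
$G{\left(s,j \right)} = j + s$
$\left(G{\left(-171,h \right)} + R{\left(-26,-146 \right)}\right) - 87 \left(59 + 66\right) = \left(\left(-168 - 171\right) + \left(11760 + 80 \left(-146\right) + 147 \left(-26\right) - -3796\right)\right) - 87 \left(59 + 66\right) = \left(-339 + \left(11760 - 11680 - 3822 + 3796\right)\right) - 10875 = \left(-339 + 54\right) - 10875 = -285 - 10875 = -11160$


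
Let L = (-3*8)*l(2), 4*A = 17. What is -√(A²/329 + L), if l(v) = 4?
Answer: -I*√166163095/1316 ≈ -9.7952*I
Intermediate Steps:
A = 17/4 (A = (¼)*17 = 17/4 ≈ 4.2500)
L = -96 (L = -3*8*4 = -24*4 = -96)
-√(A²/329 + L) = -√((17/4)²/329 - 96) = -√((289/16)*(1/329) - 96) = -√(289/5264 - 96) = -√(-505055/5264) = -I*√166163095/1316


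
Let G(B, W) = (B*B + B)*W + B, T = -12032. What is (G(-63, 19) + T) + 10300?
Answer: 72419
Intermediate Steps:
G(B, W) = B + W*(B + B**2) (G(B, W) = (B**2 + B)*W + B = (B + B**2)*W + B = W*(B + B**2) + B = B + W*(B + B**2))
(G(-63, 19) + T) + 10300 = (-63*(1 + 19 - 63*19) - 12032) + 10300 = (-63*(1 + 19 - 1197) - 12032) + 10300 = (-63*(-1177) - 12032) + 10300 = (74151 - 12032) + 10300 = 62119 + 10300 = 72419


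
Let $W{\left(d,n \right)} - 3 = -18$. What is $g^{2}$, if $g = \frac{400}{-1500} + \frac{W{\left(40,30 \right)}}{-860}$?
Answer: $\frac{413449}{6656400} \approx 0.062113$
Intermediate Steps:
$W{\left(d,n \right)} = -15$ ($W{\left(d,n \right)} = 3 - 18 = -15$)
$g = - \frac{643}{2580}$ ($g = \frac{400}{-1500} - \frac{15}{-860} = 400 \left(- \frac{1}{1500}\right) - - \frac{3}{172} = - \frac{4}{15} + \frac{3}{172} = - \frac{643}{2580} \approx -0.24922$)
$g^{2} = \left(- \frac{643}{2580}\right)^{2} = \frac{413449}{6656400}$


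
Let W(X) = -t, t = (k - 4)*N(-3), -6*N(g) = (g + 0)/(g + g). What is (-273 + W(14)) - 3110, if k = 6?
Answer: -20297/6 ≈ -3382.8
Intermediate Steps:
N(g) = -1/12 (N(g) = -(g + 0)/(6*(g + g)) = -g/(6*(2*g)) = -g*1/(2*g)/6 = -⅙*½ = -1/12)
t = -⅙ (t = (6 - 4)*(-1/12) = 2*(-1/12) = -⅙ ≈ -0.16667)
W(X) = ⅙ (W(X) = -1*(-⅙) = ⅙)
(-273 + W(14)) - 3110 = (-273 + ⅙) - 3110 = -1637/6 - 3110 = -20297/6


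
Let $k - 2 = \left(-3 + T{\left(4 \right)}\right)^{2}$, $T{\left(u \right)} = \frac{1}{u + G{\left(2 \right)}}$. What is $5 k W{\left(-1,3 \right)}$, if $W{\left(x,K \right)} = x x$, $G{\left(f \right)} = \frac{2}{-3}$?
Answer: $\frac{929}{20} \approx 46.45$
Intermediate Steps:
$G{\left(f \right)} = - \frac{2}{3}$ ($G{\left(f \right)} = 2 \left(- \frac{1}{3}\right) = - \frac{2}{3}$)
$W{\left(x,K \right)} = x^{2}$
$T{\left(u \right)} = \frac{1}{- \frac{2}{3} + u}$ ($T{\left(u \right)} = \frac{1}{u - \frac{2}{3}} = \frac{1}{- \frac{2}{3} + u}$)
$k = \frac{929}{100}$ ($k = 2 + \left(-3 + \frac{3}{-2 + 3 \cdot 4}\right)^{2} = 2 + \left(-3 + \frac{3}{-2 + 12}\right)^{2} = 2 + \left(-3 + \frac{3}{10}\right)^{2} = 2 + \left(- \frac{27}{10}\right)^{2} = 2 + \frac{729}{100} = \frac{929}{100} \approx 9.29$)
$5 k W{\left(-1,3 \right)} = 5 \cdot \frac{929}{100} \left(-1\right)^{2} = \frac{929}{20} \cdot 1 = \frac{929}{20}$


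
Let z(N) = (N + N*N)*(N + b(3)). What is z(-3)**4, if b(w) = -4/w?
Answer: 456976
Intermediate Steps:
z(N) = (-4/3 + N)*(N + N**2) (z(N) = (N + N*N)*(N - 4/3) = (N + N**2)*(N - 4*1/3) = (N + N**2)*(N - 4/3) = (N + N**2)*(-4/3 + N) = (-4/3 + N)*(N + N**2))
z(-3)**4 = ((1/3)*(-3)*(-4 - 1*(-3) + 3*(-3)**2))**4 = ((1/3)*(-3)*(-4 + 3 + 3*9))**4 = ((1/3)*(-3)*(-4 + 3 + 27))**4 = ((1/3)*(-3)*26)**4 = (-26)**4 = 456976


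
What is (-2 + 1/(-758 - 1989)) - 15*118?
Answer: -4867685/2747 ≈ -1772.0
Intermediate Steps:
(-2 + 1/(-758 - 1989)) - 15*118 = (-2 + 1/(-2747)) - 1770 = (-2 - 1/2747) - 1770 = -5495/2747 - 1770 = -4867685/2747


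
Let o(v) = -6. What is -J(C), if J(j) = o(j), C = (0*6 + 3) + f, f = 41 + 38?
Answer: 6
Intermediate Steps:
f = 79
C = 82 (C = (0*6 + 3) + 79 = (0 + 3) + 79 = 3 + 79 = 82)
J(j) = -6
-J(C) = -1*(-6) = 6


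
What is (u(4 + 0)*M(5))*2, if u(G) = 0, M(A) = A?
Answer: 0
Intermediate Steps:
(u(4 + 0)*M(5))*2 = (0*5)*2 = 0*2 = 0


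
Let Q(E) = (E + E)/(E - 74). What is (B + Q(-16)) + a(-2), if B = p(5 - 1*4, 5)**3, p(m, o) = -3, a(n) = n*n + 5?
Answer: -794/45 ≈ -17.644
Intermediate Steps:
a(n) = 5 + n**2 (a(n) = n**2 + 5 = 5 + n**2)
Q(E) = 2*E/(-74 + E) (Q(E) = (2*E)/(-74 + E) = 2*E/(-74 + E))
B = -27 (B = (-3)**3 = -27)
(B + Q(-16)) + a(-2) = (-27 + 2*(-16)/(-74 - 16)) + (5 + (-2)**2) = (-27 + 2*(-16)/(-90)) + (5 + 4) = (-27 + 2*(-16)*(-1/90)) + 9 = (-27 + 16/45) + 9 = -1199/45 + 9 = -794/45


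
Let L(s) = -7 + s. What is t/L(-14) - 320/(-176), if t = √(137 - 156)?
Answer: 20/11 - I*√19/21 ≈ 1.8182 - 0.20757*I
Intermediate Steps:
t = I*√19 (t = √(-19) = I*√19 ≈ 4.3589*I)
t/L(-14) - 320/(-176) = (I*√19)/(-7 - 14) - 320/(-176) = (I*√19)/(-21) - 320*(-1/176) = (I*√19)*(-1/21) + 20/11 = -I*√19/21 + 20/11 = 20/11 - I*√19/21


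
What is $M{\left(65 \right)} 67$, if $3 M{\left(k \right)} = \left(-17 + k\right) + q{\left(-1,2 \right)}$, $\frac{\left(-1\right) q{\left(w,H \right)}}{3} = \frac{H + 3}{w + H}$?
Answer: $737$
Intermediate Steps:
$q{\left(w,H \right)} = - \frac{3 \left(3 + H\right)}{H + w}$ ($q{\left(w,H \right)} = - 3 \frac{H + 3}{w + H} = - 3 \frac{3 + H}{H + w} = - \frac{3 \left(3 + H\right)}{H + w}$)
$M{\left(k \right)} = - \frac{32}{3} + \frac{k}{3}$ ($M{\left(k \right)} = \frac{\left(-17 + k\right) + \frac{3 \left(-3 - 2\right)}{2 - 1}}{3} = \frac{\left(-17 + k\right) + \frac{3 \left(-3 - 2\right)}{1}}{3} = \frac{\left(-17 + k\right) + 3 \cdot 1 \left(-5\right)}{3} = \frac{\left(-17 + k\right) - 15}{3} = \frac{-32 + k}{3} = - \frac{32}{3} + \frac{k}{3}$)
$M{\left(65 \right)} 67 = \left(- \frac{32}{3} + \frac{1}{3} \cdot 65\right) 67 = \left(- \frac{32}{3} + \frac{65}{3}\right) 67 = 11 \cdot 67 = 737$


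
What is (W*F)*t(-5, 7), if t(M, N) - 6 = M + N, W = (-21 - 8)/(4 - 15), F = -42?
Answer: -9744/11 ≈ -885.82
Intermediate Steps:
W = 29/11 (W = -29/(-11) = -29*(-1/11) = 29/11 ≈ 2.6364)
t(M, N) = 6 + M + N (t(M, N) = 6 + (M + N) = 6 + M + N)
(W*F)*t(-5, 7) = ((29/11)*(-42))*(6 - 5 + 7) = -1218/11*8 = -9744/11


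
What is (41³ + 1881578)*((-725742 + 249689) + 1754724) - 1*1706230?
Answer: 2494044800599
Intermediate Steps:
(41³ + 1881578)*((-725742 + 249689) + 1754724) - 1*1706230 = (68921 + 1881578)*(-476053 + 1754724) - 1706230 = 1950499*1278671 - 1706230 = 2494046506829 - 1706230 = 2494044800599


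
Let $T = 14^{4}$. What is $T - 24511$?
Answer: $13905$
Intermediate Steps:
$T = 38416$
$T - 24511 = 38416 - 24511 = 13905$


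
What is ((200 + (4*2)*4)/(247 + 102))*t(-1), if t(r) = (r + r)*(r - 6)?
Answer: 3248/349 ≈ 9.3066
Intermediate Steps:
t(r) = 2*r*(-6 + r) (t(r) = (2*r)*(-6 + r) = 2*r*(-6 + r))
((200 + (4*2)*4)/(247 + 102))*t(-1) = ((200 + (4*2)*4)/(247 + 102))*(2*(-1)*(-6 - 1)) = ((200 + 8*4)/349)*(2*(-1)*(-7)) = ((200 + 32)*(1/349))*14 = (232*(1/349))*14 = (232/349)*14 = 3248/349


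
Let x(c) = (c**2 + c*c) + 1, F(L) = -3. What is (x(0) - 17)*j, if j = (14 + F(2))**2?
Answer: -1936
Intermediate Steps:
x(c) = 1 + 2*c**2 (x(c) = (c**2 + c**2) + 1 = 2*c**2 + 1 = 1 + 2*c**2)
j = 121 (j = (14 - 3)**2 = 11**2 = 121)
(x(0) - 17)*j = ((1 + 2*0**2) - 17)*121 = ((1 + 2*0) - 17)*121 = ((1 + 0) - 17)*121 = (1 - 17)*121 = -16*121 = -1936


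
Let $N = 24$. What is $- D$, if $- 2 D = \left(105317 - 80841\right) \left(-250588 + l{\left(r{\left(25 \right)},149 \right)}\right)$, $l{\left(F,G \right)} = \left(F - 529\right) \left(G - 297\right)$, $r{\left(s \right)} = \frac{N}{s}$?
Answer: $- \frac{52757430576}{25} \approx -2.1103 \cdot 10^{9}$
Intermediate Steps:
$r{\left(s \right)} = \frac{24}{s}$
$l{\left(F,G \right)} = \left(-529 + F\right) \left(-297 + G\right)$
$D = \frac{52757430576}{25}$ ($D = - \frac{\left(105317 - 80841\right) \left(-250588 + \left(157113 - 78821 - 297 \cdot \frac{24}{25} + \frac{24}{25} \cdot 149\right)\right)}{2} = - \frac{24476 \left(-250588 + \left(157113 - 78821 - 297 \cdot 24 \cdot \frac{1}{25} + 24 \cdot \frac{1}{25} \cdot 149\right)\right)}{2} = - \frac{24476 \left(-250588 + \left(157113 - 78821 - \frac{7128}{25} + \frac{24}{25} \cdot 149\right)\right)}{2} = - \frac{24476 \left(-250588 + \left(157113 - 78821 - \frac{7128}{25} + \frac{3576}{25}\right)\right)}{2} = - \frac{24476 \left(-250588 + \frac{1953748}{25}\right)}{2} = - \frac{24476 \left(- \frac{4310952}{25}\right)}{2} = \left(- \frac{1}{2}\right) \left(- \frac{105514861152}{25}\right) = \frac{52757430576}{25} \approx 2.1103 \cdot 10^{9}$)
$- D = \left(-1\right) \frac{52757430576}{25} = - \frac{52757430576}{25}$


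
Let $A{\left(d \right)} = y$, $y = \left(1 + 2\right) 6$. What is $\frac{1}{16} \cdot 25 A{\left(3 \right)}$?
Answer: $\frac{225}{8} \approx 28.125$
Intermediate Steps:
$y = 18$ ($y = 3 \cdot 6 = 18$)
$A{\left(d \right)} = 18$
$\frac{1}{16} \cdot 25 A{\left(3 \right)} = \frac{1}{16} \cdot 25 \cdot 18 = \frac{25}{16} \cdot 18 = \frac{225}{8}$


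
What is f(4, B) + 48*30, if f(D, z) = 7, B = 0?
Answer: 1447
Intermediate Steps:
f(4, B) + 48*30 = 7 + 48*30 = 7 + 1440 = 1447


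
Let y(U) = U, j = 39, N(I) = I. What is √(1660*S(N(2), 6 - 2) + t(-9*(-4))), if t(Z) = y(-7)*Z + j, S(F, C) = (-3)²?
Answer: √14727 ≈ 121.35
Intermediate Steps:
S(F, C) = 9
t(Z) = 39 - 7*Z (t(Z) = -7*Z + 39 = 39 - 7*Z)
√(1660*S(N(2), 6 - 2) + t(-9*(-4))) = √(1660*9 + (39 - (-63)*(-4))) = √(14940 + (39 - 7*36)) = √(14940 + (39 - 252)) = √(14940 - 213) = √14727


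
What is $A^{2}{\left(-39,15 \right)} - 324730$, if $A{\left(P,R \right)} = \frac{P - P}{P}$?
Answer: $-324730$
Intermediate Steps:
$A{\left(P,R \right)} = 0$ ($A{\left(P,R \right)} = \frac{0}{P} = 0$)
$A^{2}{\left(-39,15 \right)} - 324730 = 0^{2} - 324730 = 0 - 324730 = -324730$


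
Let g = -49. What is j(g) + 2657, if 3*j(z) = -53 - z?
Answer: 7967/3 ≈ 2655.7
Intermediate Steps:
j(z) = -53/3 - z/3 (j(z) = (-53 - z)/3 = -53/3 - z/3)
j(g) + 2657 = (-53/3 - ⅓*(-49)) + 2657 = (-53/3 + 49/3) + 2657 = -4/3 + 2657 = 7967/3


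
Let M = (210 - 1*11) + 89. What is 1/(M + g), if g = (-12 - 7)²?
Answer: 1/649 ≈ 0.0015408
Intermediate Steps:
M = 288 (M = (210 - 11) + 89 = 199 + 89 = 288)
g = 361 (g = (-19)² = 361)
1/(M + g) = 1/(288 + 361) = 1/649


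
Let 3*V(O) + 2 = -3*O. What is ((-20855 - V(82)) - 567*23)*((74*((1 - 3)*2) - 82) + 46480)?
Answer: -4676586880/3 ≈ -1.5589e+9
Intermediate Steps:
V(O) = -2/3 - O (V(O) = -2/3 + (-3*O)/3 = -2/3 - O)
((-20855 - V(82)) - 567*23)*((74*((1 - 3)*2) - 82) + 46480) = ((-20855 - (-2/3 - 1*82)) - 567*23)*((74*((1 - 3)*2) - 82) + 46480) = ((-20855 - (-2/3 - 82)) - 13041)*((74*(-2*2) - 82) + 46480) = ((-20855 - 1*(-248/3)) - 13041)*((74*(-4) - 82) + 46480) = ((-20855 + 248/3) - 13041)*((-296 - 82) + 46480) = (-62317/3 - 13041)*(-378 + 46480) = -101440/3*46102 = -4676586880/3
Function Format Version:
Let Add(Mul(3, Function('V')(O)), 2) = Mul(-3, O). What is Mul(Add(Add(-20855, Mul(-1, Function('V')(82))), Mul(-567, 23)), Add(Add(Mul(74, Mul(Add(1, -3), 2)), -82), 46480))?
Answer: Rational(-4676586880, 3) ≈ -1.5589e+9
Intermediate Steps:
Function('V')(O) = Add(Rational(-2, 3), Mul(-1, O)) (Function('V')(O) = Add(Rational(-2, 3), Mul(Rational(1, 3), Mul(-3, O))) = Add(Rational(-2, 3), Mul(-1, O)))
Mul(Add(Add(-20855, Mul(-1, Function('V')(82))), Mul(-567, 23)), Add(Add(Mul(74, Mul(Add(1, -3), 2)), -82), 46480)) = Mul(Add(Add(-20855, Mul(-1, Add(Rational(-2, 3), Mul(-1, 82)))), Mul(-567, 23)), Add(Add(Mul(74, Mul(Add(1, -3), 2)), -82), 46480)) = Mul(Add(Add(-20855, Mul(-1, Add(Rational(-2, 3), -82))), -13041), Add(Add(Mul(74, Mul(-2, 2)), -82), 46480)) = Mul(Add(Add(-20855, Mul(-1, Rational(-248, 3))), -13041), Add(Add(Mul(74, -4), -82), 46480)) = Mul(Add(Add(-20855, Rational(248, 3)), -13041), Add(Add(-296, -82), 46480)) = Mul(Add(Rational(-62317, 3), -13041), Add(-378, 46480)) = Mul(Rational(-101440, 3), 46102) = Rational(-4676586880, 3)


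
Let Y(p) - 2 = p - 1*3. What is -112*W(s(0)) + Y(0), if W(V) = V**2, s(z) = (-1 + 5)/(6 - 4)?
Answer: -449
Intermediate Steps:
Y(p) = -1 + p (Y(p) = 2 + (p - 1*3) = 2 + (p - 3) = 2 + (-3 + p) = -1 + p)
s(z) = 2 (s(z) = 4/2 = 4*(1/2) = 2)
-112*W(s(0)) + Y(0) = -112*2**2 + (-1 + 0) = -112*4 - 1 = -448 - 1 = -449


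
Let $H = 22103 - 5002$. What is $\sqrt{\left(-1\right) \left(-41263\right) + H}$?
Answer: $2 \sqrt{14591} \approx 241.59$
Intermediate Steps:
$H = 17101$
$\sqrt{\left(-1\right) \left(-41263\right) + H} = \sqrt{\left(-1\right) \left(-41263\right) + 17101} = \sqrt{41263 + 17101} = \sqrt{58364} = 2 \sqrt{14591}$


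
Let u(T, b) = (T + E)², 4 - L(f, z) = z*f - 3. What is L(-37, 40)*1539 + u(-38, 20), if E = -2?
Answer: 2290093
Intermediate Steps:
L(f, z) = 7 - f*z (L(f, z) = 4 - (z*f - 3) = 4 - (f*z - 3) = 4 - (-3 + f*z) = 4 + (3 - f*z) = 7 - f*z)
u(T, b) = (-2 + T)² (u(T, b) = (T - 2)² = (-2 + T)²)
L(-37, 40)*1539 + u(-38, 20) = (7 - 1*(-37)*40)*1539 + (-2 - 38)² = (7 + 1480)*1539 + (-40)² = 1487*1539 + 1600 = 2288493 + 1600 = 2290093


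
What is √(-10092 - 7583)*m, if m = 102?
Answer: 510*I*√707 ≈ 13561.0*I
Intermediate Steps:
√(-10092 - 7583)*m = √(-10092 - 7583)*102 = √(-17675)*102 = (5*I*√707)*102 = 510*I*√707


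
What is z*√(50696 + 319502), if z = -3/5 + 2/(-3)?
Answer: -19*√370198/15 ≈ -770.69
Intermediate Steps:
z = -19/15 (z = -3*⅕ + 2*(-⅓) = -⅗ - ⅔ = -19/15 ≈ -1.2667)
z*√(50696 + 319502) = -19*√(50696 + 319502)/15 = -19*√370198/15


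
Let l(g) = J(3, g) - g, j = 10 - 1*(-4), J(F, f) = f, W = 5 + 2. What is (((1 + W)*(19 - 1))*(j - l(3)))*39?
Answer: 78624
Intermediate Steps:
W = 7
j = 14 (j = 10 + 4 = 14)
l(g) = 0 (l(g) = g - g = 0)
(((1 + W)*(19 - 1))*(j - l(3)))*39 = (((1 + 7)*(19 - 1))*(14 - 1*0))*39 = ((8*18)*(14 + 0))*39 = (144*14)*39 = 2016*39 = 78624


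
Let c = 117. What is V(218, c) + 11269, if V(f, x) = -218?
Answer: 11051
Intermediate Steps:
V(218, c) + 11269 = -218 + 11269 = 11051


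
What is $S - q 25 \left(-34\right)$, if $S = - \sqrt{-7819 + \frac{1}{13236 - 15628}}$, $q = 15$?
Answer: $12750 - \frac{19 i \sqrt{30981782}}{1196} \approx 12750.0 - 88.425 i$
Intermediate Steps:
$S = - \frac{19 i \sqrt{30981782}}{1196}$ ($S = - \sqrt{-7819 + \frac{1}{-2392}} = - \sqrt{-7819 - \frac{1}{2392}} = - \sqrt{- \frac{18703049}{2392}} = - \frac{19 i \sqrt{30981782}}{1196} \approx - 88.425 i$)
$S - q 25 \left(-34\right) = - \frac{19 i \sqrt{30981782}}{1196} - 15 \cdot 25 \left(-34\right) = - \frac{19 i \sqrt{30981782}}{1196} - 375 \left(-34\right) = - \frac{19 i \sqrt{30981782}}{1196} - -12750 = - \frac{19 i \sqrt{30981782}}{1196} + 12750 = 12750 - \frac{19 i \sqrt{30981782}}{1196}$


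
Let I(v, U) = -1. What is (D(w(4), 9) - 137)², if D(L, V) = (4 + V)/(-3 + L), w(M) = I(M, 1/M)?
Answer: 314721/16 ≈ 19670.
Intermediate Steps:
w(M) = -1
D(L, V) = (4 + V)/(-3 + L)
(D(w(4), 9) - 137)² = ((4 + 9)/(-3 - 1) - 137)² = (13/(-4) - 137)² = (-¼*13 - 137)² = (-13/4 - 137)² = (-561/4)² = 314721/16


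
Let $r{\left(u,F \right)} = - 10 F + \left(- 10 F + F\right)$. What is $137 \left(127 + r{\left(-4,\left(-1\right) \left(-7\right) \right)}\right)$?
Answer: $-822$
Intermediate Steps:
$r{\left(u,F \right)} = - 19 F$ ($r{\left(u,F \right)} = - 10 F - 9 F = - 19 F$)
$137 \left(127 + r{\left(-4,\left(-1\right) \left(-7\right) \right)}\right) = 137 \left(127 - 19 \left(\left(-1\right) \left(-7\right)\right)\right) = 137 \left(127 - 133\right) = 137 \left(-6\right) = -822$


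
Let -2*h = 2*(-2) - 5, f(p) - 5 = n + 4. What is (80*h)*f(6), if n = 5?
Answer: 5040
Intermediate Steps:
f(p) = 14 (f(p) = 5 + (5 + 4) = 5 + 9 = 14)
h = 9/2 (h = -(2*(-2) - 5)/2 = -(-4 - 5)/2 = -½*(-9) = 9/2 ≈ 4.5000)
(80*h)*f(6) = (80*(9/2))*14 = 360*14 = 5040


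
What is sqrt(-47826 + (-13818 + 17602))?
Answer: 19*I*sqrt(122) ≈ 209.86*I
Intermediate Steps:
sqrt(-47826 + (-13818 + 17602)) = sqrt(-47826 + 3784) = sqrt(-44042) = 19*I*sqrt(122)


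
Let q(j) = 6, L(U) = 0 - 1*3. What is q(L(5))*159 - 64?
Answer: 890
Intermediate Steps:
L(U) = -3 (L(U) = 0 - 3 = -3)
q(L(5))*159 - 64 = 6*159 - 64 = 954 - 64 = 890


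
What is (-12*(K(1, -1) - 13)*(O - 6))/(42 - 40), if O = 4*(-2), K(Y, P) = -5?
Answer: -1512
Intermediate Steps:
O = -8
(-12*(K(1, -1) - 13)*(O - 6))/(42 - 40) = (-12*(-5 - 13)*(-8 - 6))/(42 - 40) = -(-216)*(-14)/2 = -12*252*(1/2) = -3024*1/2 = -1512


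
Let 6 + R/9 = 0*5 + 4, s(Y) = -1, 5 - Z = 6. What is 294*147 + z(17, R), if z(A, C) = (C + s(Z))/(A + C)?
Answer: 43237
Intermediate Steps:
Z = -1 (Z = 5 - 1*6 = 5 - 6 = -1)
R = -18 (R = -54 + 9*(0*5 + 4) = -54 + 9*(0 + 4) = -54 + 9*4 = -54 + 36 = -18)
z(A, C) = (-1 + C)/(A + C) (z(A, C) = (C - 1)/(A + C) = (-1 + C)/(A + C))
294*147 + z(17, R) = 294*147 + (-1 - 18)/(17 - 18) = 43218 - 19/(-1) = 43218 - 1*(-19) = 43218 + 19 = 43237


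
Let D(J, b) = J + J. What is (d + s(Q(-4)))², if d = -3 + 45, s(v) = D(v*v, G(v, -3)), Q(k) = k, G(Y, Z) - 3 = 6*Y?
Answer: 5476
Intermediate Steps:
G(Y, Z) = 3 + 6*Y
D(J, b) = 2*J
s(v) = 2*v² (s(v) = 2*(v*v) = 2*v²)
d = 42
(d + s(Q(-4)))² = (42 + 2*(-4)²)² = (42 + 2*16)² = (42 + 32)² = 74² = 5476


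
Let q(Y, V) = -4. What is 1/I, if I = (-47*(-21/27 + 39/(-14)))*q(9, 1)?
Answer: -63/42206 ≈ -0.0014927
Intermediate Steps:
I = -42206/63 (I = -47*(-21/27 + 39/(-14))*(-4) = -47*(-21*1/27 + 39*(-1/14))*(-4) = -47*(-7/9 - 39/14)*(-4) = -47*(-449/126)*(-4) = (21103/126)*(-4) = -42206/63 ≈ -669.94)
1/I = 1/(-42206/63) = -63/42206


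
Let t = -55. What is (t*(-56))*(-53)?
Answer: -163240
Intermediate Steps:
(t*(-56))*(-53) = -55*(-56)*(-53) = 3080*(-53) = -163240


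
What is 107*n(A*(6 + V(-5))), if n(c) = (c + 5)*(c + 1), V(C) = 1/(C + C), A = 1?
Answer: 804747/100 ≈ 8047.5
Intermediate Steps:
V(C) = 1/(2*C)
n(c) = (1 + c)*(5 + c) (n(c) = (5 + c)*(1 + c) = (1 + c)*(5 + c))
107*n(A*(6 + V(-5))) = 107*(5 + (1*(6 + (1/2)/(-5)))**2 + 6*(1*(6 + (1/2)/(-5)))) = 107*(5 + (1*(6 + (1/2)*(-1/5)))**2 + 6*(1*(6 + (1/2)*(-1/5)))) = 107*(5 + (1*(6 - 1/10))**2 + 6*(1*(6 - 1/10))) = 107*(5 + (1*(59/10))**2 + 6*(1*(59/10))) = 107*(5 + (59/10)**2 + 6*(59/10)) = 107*(5 + 3481/100 + 177/5) = 107*(7521/100) = 804747/100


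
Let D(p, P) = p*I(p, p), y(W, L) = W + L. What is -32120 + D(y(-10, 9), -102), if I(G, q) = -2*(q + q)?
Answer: -32124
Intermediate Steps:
I(G, q) = -4*q
y(W, L) = L + W
D(p, P) = -4*p² (D(p, P) = p*(-4*p) = -4*p²)
-32120 + D(y(-10, 9), -102) = -32120 - 4*(9 - 10)² = -32120 - 4*(-1)² = -32120 - 4*1 = -32120 - 4 = -32124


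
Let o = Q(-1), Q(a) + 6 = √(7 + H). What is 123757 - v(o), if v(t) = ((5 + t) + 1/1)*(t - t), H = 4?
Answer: 123757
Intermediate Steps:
Q(a) = -6 + √11 (Q(a) = -6 + √(7 + 4) = -6 + √11)
o = -6 + √11 ≈ -2.6834
v(t) = 0 (v(t) = ((5 + t) + 1)*0 = (6 + t)*0 = 0)
123757 - v(o) = 123757 - 1*0 = 123757 + 0 = 123757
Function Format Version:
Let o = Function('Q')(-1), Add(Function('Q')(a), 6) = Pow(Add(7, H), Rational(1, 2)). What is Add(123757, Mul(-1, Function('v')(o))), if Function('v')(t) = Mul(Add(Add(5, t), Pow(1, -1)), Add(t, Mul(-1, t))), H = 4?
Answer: 123757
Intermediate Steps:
Function('Q')(a) = Add(-6, Pow(11, Rational(1, 2))) (Function('Q')(a) = Add(-6, Pow(Add(7, 4), Rational(1, 2))) = Add(-6, Pow(11, Rational(1, 2))))
o = Add(-6, Pow(11, Rational(1, 2))) ≈ -2.6834
Function('v')(t) = 0 (Function('v')(t) = Mul(Add(Add(5, t), 1), 0) = Mul(Add(6, t), 0) = 0)
Add(123757, Mul(-1, Function('v')(o))) = Add(123757, Mul(-1, 0)) = Add(123757, 0) = 123757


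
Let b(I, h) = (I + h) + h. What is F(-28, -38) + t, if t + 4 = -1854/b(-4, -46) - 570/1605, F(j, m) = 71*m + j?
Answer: -4641305/1712 ≈ -2711.0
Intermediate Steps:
F(j, m) = j + 71*m
b(I, h) = I + 2*h
t = 25607/1712 (t = -4 + (-1854/(-4 + 2*(-46)) - 570/1605) = -4 + (-1854/(-4 - 92) - 570*1/1605) = -4 + (-1854/(-96) - 38/107) = -4 + (-1854*(-1/96) - 38/107) = -4 + (309/16 - 38/107) = -4 + 32455/1712 = 25607/1712 ≈ 14.957)
F(-28, -38) + t = (-28 + 71*(-38)) + 25607/1712 = (-28 - 2698) + 25607/1712 = -2726 + 25607/1712 = -4641305/1712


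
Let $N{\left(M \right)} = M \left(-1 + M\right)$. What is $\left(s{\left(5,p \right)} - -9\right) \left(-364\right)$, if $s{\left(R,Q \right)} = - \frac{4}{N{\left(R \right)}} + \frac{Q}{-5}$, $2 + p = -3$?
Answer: $- \frac{17836}{5} \approx -3567.2$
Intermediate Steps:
$p = -5$ ($p = -2 - 3 = -5$)
$s{\left(R,Q \right)} = - \frac{Q}{5} - \frac{4}{R \left(-1 + R\right)}$ ($s{\left(R,Q \right)} = - \frac{4}{R \left(-1 + R\right)} + \frac{Q}{-5} = - 4 \frac{1}{R \left(-1 + R\right)} + Q \left(- \frac{1}{5}\right) = - \frac{4}{R \left(-1 + R\right)} - \frac{Q}{5} = - \frac{Q}{5} - \frac{4}{R \left(-1 + R\right)}$)
$\left(s{\left(5,p \right)} - -9\right) \left(-364\right) = \left(\frac{-20 - \left(-5\right) 5 \left(-1 + 5\right)}{5 \cdot 5 \left(-1 + 5\right)} - -9\right) \left(-364\right) = \left(\frac{1}{5} \cdot \frac{1}{5} \cdot \frac{1}{4} \left(-20 - \left(-5\right) 5 \cdot 4\right) + 9\right) \left(-364\right) = \left(\frac{1}{5} \cdot \frac{1}{5} \cdot \frac{1}{4} \left(-20 + 100\right) + 9\right) \left(-364\right) = \left(\frac{1}{5} \cdot \frac{1}{5} \cdot \frac{1}{4} \cdot 80 + 9\right) \left(-364\right) = \left(\frac{4}{5} + 9\right) \left(-364\right) = \frac{49}{5} \left(-364\right) = - \frac{17836}{5}$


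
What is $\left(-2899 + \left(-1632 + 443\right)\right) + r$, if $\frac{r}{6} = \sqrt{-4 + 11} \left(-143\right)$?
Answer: $-4088 - 858 \sqrt{7} \approx -6358.1$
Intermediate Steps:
$r = - 858 \sqrt{7}$ ($r = 6 \sqrt{-4 + 11} \left(-143\right) = 6 \sqrt{7} \left(-143\right) = 6 \left(- 143 \sqrt{7}\right) = - 858 \sqrt{7} \approx -2270.1$)
$\left(-2899 + \left(-1632 + 443\right)\right) + r = \left(-2899 + \left(-1632 + 443\right)\right) - 858 \sqrt{7} = \left(-2899 - 1189\right) - 858 \sqrt{7} = -4088 - 858 \sqrt{7}$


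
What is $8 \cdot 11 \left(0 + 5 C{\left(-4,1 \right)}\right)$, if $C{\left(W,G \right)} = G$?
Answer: $440$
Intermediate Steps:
$8 \cdot 11 \left(0 + 5 C{\left(-4,1 \right)}\right) = 8 \cdot 11 \left(0 + 5 \cdot 1\right) = 88 \left(0 + 5\right) = 88 \cdot 5 = 440$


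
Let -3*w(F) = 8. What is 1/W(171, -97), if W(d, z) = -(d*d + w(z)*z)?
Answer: -3/88499 ≈ -3.3899e-5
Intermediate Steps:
w(F) = -8/3 (w(F) = -⅓*8 = -8/3)
W(d, z) = -d² + 8*z/3 (W(d, z) = -(d*d - 8*z/3) = -(d² - 8*z/3) = -d² + 8*z/3)
1/W(171, -97) = 1/(-1*171² + (8/3)*(-97)) = 1/(-1*29241 - 776/3) = 1/(-29241 - 776/3) = 1/(-88499/3) = -3/88499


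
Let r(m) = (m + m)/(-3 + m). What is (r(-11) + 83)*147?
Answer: 12432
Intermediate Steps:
r(m) = 2*m/(-3 + m) (r(m) = (2*m)/(-3 + m) = 2*m/(-3 + m))
(r(-11) + 83)*147 = (2*(-11)/(-3 - 11) + 83)*147 = (2*(-11)/(-14) + 83)*147 = (2*(-11)*(-1/14) + 83)*147 = (11/7 + 83)*147 = (592/7)*147 = 12432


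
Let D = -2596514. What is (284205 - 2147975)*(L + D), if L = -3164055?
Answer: 10736375685130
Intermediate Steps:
(284205 - 2147975)*(L + D) = (284205 - 2147975)*(-3164055 - 2596514) = -1863770*(-5760569) = 10736375685130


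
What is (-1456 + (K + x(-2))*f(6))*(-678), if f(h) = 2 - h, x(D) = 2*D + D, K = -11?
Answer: 941064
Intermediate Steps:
x(D) = 3*D
(-1456 + (K + x(-2))*f(6))*(-678) = (-1456 + (-11 + 3*(-2))*(2 - 1*6))*(-678) = (-1456 + (-11 - 6)*(2 - 6))*(-678) = (-1456 - 17*(-4))*(-678) = (-1456 + 68)*(-678) = -1388*(-678) = 941064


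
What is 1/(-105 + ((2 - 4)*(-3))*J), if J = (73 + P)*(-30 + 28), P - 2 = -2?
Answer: -1/981 ≈ -0.0010194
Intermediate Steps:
P = 0 (P = 2 - 2 = 0)
J = -146 (J = (73 + 0)*(-30 + 28) = 73*(-2) = -146)
1/(-105 + ((2 - 4)*(-3))*J) = 1/(-105 + ((2 - 4)*(-3))*(-146)) = 1/(-105 - 2*(-3)*(-146)) = 1/(-105 + 6*(-146)) = 1/(-105 - 876) = 1/(-981) = -1/981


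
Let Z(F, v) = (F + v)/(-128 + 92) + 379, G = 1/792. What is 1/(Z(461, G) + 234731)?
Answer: 28512/6703091207 ≈ 4.2536e-6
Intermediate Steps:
G = 1/792 ≈ 0.0012626
Z(F, v) = 379 - F/36 - v/36 (Z(F, v) = (F + v)/(-36) + 379 = (F + v)*(-1/36) + 379 = (-F/36 - v/36) + 379 = 379 - F/36 - v/36)
1/(Z(461, G) + 234731) = 1/((379 - 1/36*461 - 1/36*1/792) + 234731) = 1/((379 - 461/36 - 1/28512) + 234731) = 1/(10440935/28512 + 234731) = 1/(6703091207/28512) = 28512/6703091207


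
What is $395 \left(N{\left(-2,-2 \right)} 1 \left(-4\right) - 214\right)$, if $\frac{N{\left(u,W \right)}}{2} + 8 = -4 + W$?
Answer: $-40290$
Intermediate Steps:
$N{\left(u,W \right)} = -24 + 2 W$ ($N{\left(u,W \right)} = -16 + 2 \left(-4 + W\right) = -16 + \left(-8 + 2 W\right) = -24 + 2 W$)
$395 \left(N{\left(-2,-2 \right)} 1 \left(-4\right) - 214\right) = 395 \left(\left(-24 + 2 \left(-2\right)\right) 1 \left(-4\right) - 214\right) = 395 \left(\left(-24 - 4\right) 1 \left(-4\right) - 214\right) = 395 \left(\left(-28\right) 1 \left(-4\right) - 214\right) = 395 \left(\left(-28\right) \left(-4\right) - 214\right) = 395 \left(112 - 214\right) = 395 \left(-102\right) = -40290$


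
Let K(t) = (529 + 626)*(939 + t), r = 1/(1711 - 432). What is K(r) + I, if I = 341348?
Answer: 1823718302/1279 ≈ 1.4259e+6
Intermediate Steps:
r = 1/1279 ≈ 0.00078186
K(t) = 1084545 + 1155*t (K(t) = 1155*(939 + t) = 1084545 + 1155*t)
K(r) + I = (1084545 + 1155*(1/1279)) + 341348 = (1084545 + 1155/1279) + 341348 = 1387134210/1279 + 341348 = 1823718302/1279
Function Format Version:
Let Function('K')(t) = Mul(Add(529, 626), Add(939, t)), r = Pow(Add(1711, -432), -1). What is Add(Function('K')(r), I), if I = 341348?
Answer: Rational(1823718302, 1279) ≈ 1.4259e+6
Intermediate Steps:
r = Rational(1, 1279) (r = Pow(1279, -1) = Rational(1, 1279) ≈ 0.00078186)
Function('K')(t) = Add(1084545, Mul(1155, t)) (Function('K')(t) = Mul(1155, Add(939, t)) = Add(1084545, Mul(1155, t)))
Add(Function('K')(r), I) = Add(Add(1084545, Mul(1155, Rational(1, 1279))), 341348) = Add(Add(1084545, Rational(1155, 1279)), 341348) = Add(Rational(1387134210, 1279), 341348) = Rational(1823718302, 1279)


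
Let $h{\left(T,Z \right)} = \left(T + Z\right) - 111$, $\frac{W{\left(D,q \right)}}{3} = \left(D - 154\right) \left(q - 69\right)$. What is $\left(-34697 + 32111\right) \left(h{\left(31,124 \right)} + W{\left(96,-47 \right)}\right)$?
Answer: $-52309608$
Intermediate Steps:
$W{\left(D,q \right)} = 3 \left(-154 + D\right) \left(-69 + q\right)$ ($W{\left(D,q \right)} = 3 \left(D - 154\right) \left(q - 69\right) = 3 \left(-154 + D\right) \left(-69 + q\right)$)
$h{\left(T,Z \right)} = -111 + T + Z$
$\left(-34697 + 32111\right) \left(h{\left(31,124 \right)} + W{\left(96,-47 \right)}\right) = \left(-34697 + 32111\right) \left(\left(-111 + 31 + 124\right) + \left(31878 - -21714 - 19872 + 3 \cdot 96 \left(-47\right)\right)\right) = - 2586 \left(44 + \left(31878 + 21714 - 19872 - 13536\right)\right) = - 2586 \left(44 + 20184\right) = \left(-2586\right) 20228 = -52309608$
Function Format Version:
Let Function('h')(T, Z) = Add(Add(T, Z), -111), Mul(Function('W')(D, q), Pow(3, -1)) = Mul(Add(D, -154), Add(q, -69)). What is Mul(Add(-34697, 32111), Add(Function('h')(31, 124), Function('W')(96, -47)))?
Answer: -52309608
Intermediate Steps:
Function('W')(D, q) = Mul(3, Add(-154, D), Add(-69, q)) (Function('W')(D, q) = Mul(3, Mul(Add(D, -154), Add(q, -69))) = Mul(3, Mul(Add(-154, D), Add(-69, q))) = Mul(3, Add(-154, D), Add(-69, q)))
Function('h')(T, Z) = Add(-111, T, Z)
Mul(Add(-34697, 32111), Add(Function('h')(31, 124), Function('W')(96, -47))) = Mul(Add(-34697, 32111), Add(Add(-111, 31, 124), Add(31878, Mul(-462, -47), Mul(-207, 96), Mul(3, 96, -47)))) = Mul(-2586, Add(44, Add(31878, 21714, -19872, -13536))) = Mul(-2586, Add(44, 20184)) = Mul(-2586, 20228) = -52309608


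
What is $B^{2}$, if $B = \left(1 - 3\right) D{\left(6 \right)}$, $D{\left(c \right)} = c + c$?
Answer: $576$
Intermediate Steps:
$D{\left(c \right)} = 2 c$
$B = -24$ ($B = \left(1 - 3\right) 2 \cdot 6 = \left(-2\right) 12 = -24$)
$B^{2} = \left(-24\right)^{2} = 576$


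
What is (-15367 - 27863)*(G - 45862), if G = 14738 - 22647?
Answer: 2324520330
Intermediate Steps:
G = -7909
(-15367 - 27863)*(G - 45862) = (-15367 - 27863)*(-7909 - 45862) = -43230*(-53771) = 2324520330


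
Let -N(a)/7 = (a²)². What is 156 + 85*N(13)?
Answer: -16993639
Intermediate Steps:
N(a) = -7*a⁴
156 + 85*N(13) = 156 + 85*(-7*13⁴) = 156 + 85*(-7*28561) = 156 + 85*(-199927) = 156 - 16993795 = -16993639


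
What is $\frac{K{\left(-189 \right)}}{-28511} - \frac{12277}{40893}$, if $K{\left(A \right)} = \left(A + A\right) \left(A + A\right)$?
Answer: $- \frac{884712137}{166557189} \approx -5.3118$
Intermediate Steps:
$K{\left(A \right)} = 4 A^{2}$ ($K{\left(A \right)} = 2 A 2 A = 4 A^{2}$)
$\frac{K{\left(-189 \right)}}{-28511} - \frac{12277}{40893} = \frac{4 \left(-189\right)^{2}}{-28511} - \frac{12277}{40893} = 4 \cdot 35721 \left(- \frac{1}{28511}\right) - \frac{12277}{40893} = 142884 \left(- \frac{1}{28511}\right) - \frac{12277}{40893} = - \frac{20412}{4073} - \frac{12277}{40893} = - \frac{884712137}{166557189}$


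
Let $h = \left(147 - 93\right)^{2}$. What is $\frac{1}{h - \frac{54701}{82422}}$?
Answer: $\frac{4338}{12646729} \approx 0.00034301$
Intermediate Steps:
$h = 2916$ ($h = 54^{2} = 2916$)
$\frac{1}{h - \frac{54701}{82422}} = \frac{1}{2916 - \frac{54701}{82422}} = \frac{1}{2916 - \frac{2879}{4338}} = \frac{1}{\frac{12646729}{4338}} = \frac{4338}{12646729}$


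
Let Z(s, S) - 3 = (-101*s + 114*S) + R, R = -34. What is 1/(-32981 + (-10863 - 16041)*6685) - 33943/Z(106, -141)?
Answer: 13588442743364/10733280473475 ≈ 1.2660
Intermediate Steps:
Z(s, S) = -31 - 101*s + 114*S (Z(s, S) = 3 + ((-101*s + 114*S) - 34) = 3 + (-34 - 101*s + 114*S) = -31 - 101*s + 114*S)
1/(-32981 + (-10863 - 16041)*6685) - 33943/Z(106, -141) = 1/(-32981 + (-10863 - 16041)*6685) - 33943/(-31 - 101*106 + 114*(-141)) = (1/6685)/(-32981 - 26904) - 33943/(-31 - 10706 - 16074) = (1/6685)/(-59885) - 33943/(-26811) = -1/59885*1/6685 - 33943*(-1/26811) = -1/400331225 + 33943/26811 = 13588442743364/10733280473475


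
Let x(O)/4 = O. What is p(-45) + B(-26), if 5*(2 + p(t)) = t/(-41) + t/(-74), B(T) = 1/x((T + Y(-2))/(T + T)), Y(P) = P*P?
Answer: -17821/16687 ≈ -1.0680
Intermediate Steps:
Y(P) = P²
x(O) = 4*O
B(T) = T/(2*(4 + T)) (B(T) = 1/(4*((T + (-2)²)/(T + T))) = 1/(4*((T + 4)/((2*T)))) = 1/(4*((4 + T)*(1/(2*T)))) = 1/(4*((4 + T)/(2*T))) = 1/(2*(4 + T)/T) = T/(2*(4 + T)))
p(t) = -2 - 23*t/3034 (p(t) = -2 + (t/(-41) + t/(-74))/5 = -2 + (t*(-1/41) + t*(-1/74))/5 = -2 + (-t/41 - t/74)/5 = -2 + (-115*t/3034)/5 = -2 - 23*t/3034)
p(-45) + B(-26) = (-2 - 23/3034*(-45)) + (½)*(-26)/(4 - 26) = (-2 + 1035/3034) + (½)*(-26)/(-22) = -5033/3034 + (½)*(-26)*(-1/22) = -5033/3034 + 13/22 = -17821/16687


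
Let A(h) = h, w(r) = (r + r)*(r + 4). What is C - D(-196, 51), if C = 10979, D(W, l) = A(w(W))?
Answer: -64285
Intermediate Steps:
w(r) = 2*r*(4 + r) (w(r) = (2*r)*(4 + r) = 2*r*(4 + r))
D(W, l) = 2*W*(4 + W)
C - D(-196, 51) = 10979 - 2*(-196)*(4 - 196) = 10979 - 2*(-196)*(-192) = 10979 - 1*75264 = 10979 - 75264 = -64285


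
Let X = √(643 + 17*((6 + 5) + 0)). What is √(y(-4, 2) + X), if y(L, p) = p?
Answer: √(2 + √830) ≈ 5.5507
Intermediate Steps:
X = √830 (X = √(643 + 17*(11 + 0)) = √(643 + 17*11) = √(643 + 187) = √830 ≈ 28.810)
√(y(-4, 2) + X) = √(2 + √830)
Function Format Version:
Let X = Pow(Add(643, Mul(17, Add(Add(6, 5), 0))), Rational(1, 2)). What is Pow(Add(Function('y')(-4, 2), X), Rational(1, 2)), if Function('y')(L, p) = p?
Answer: Pow(Add(2, Pow(830, Rational(1, 2))), Rational(1, 2)) ≈ 5.5507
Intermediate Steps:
X = Pow(830, Rational(1, 2)) (X = Pow(Add(643, Mul(17, Add(11, 0))), Rational(1, 2)) = Pow(Add(643, Mul(17, 11)), Rational(1, 2)) = Pow(Add(643, 187), Rational(1, 2)) = Pow(830, Rational(1, 2)) ≈ 28.810)
Pow(Add(Function('y')(-4, 2), X), Rational(1, 2)) = Pow(Add(2, Pow(830, Rational(1, 2))), Rational(1, 2))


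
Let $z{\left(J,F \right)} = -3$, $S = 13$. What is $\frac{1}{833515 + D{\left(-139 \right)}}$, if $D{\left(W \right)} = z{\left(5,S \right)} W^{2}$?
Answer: $\frac{1}{775552} \approx 1.2894 \cdot 10^{-6}$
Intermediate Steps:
$D{\left(W \right)} = - 3 W^{2}$
$\frac{1}{833515 + D{\left(-139 \right)}} = \frac{1}{833515 - 3 \left(-139\right)^{2}} = \frac{1}{833515 - 57963} = \frac{1}{775552}$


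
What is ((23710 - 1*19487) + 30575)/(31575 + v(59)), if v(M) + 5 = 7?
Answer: 34798/31577 ≈ 1.1020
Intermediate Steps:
v(M) = 2 (v(M) = -5 + 7 = 2)
((23710 - 1*19487) + 30575)/(31575 + v(59)) = ((23710 - 1*19487) + 30575)/(31575 + 2) = ((23710 - 19487) + 30575)/31577 = (4223 + 30575)*(1/31577) = 34798*(1/31577) = 34798/31577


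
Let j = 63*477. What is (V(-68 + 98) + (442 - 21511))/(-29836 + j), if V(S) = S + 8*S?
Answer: -20799/215 ≈ -96.740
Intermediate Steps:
j = 30051
V(S) = 9*S
(V(-68 + 98) + (442 - 21511))/(-29836 + j) = (9*(-68 + 98) + (442 - 21511))/(-29836 + 30051) = (9*30 - 21069)/215 = (270 - 21069)*(1/215) = -20799*1/215 = -20799/215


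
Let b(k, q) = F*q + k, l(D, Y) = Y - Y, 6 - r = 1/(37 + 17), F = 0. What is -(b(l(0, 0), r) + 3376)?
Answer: -3376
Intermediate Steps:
r = 323/54 (r = 6 - 1/(37 + 17) = 6 - 1/54 = 323/54 ≈ 5.9815)
l(D, Y) = 0
b(k, q) = k (b(k, q) = 0*q + k = 0 + k = k)
-(b(l(0, 0), r) + 3376) = -(0 + 3376) = -1*3376 = -3376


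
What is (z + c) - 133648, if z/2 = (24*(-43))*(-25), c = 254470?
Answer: 172422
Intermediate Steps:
z = 51600 (z = 2*((24*(-43))*(-25)) = 2*(-1032*(-25)) = 2*25800 = 51600)
(z + c) - 133648 = (51600 + 254470) - 133648 = 306070 - 133648 = 172422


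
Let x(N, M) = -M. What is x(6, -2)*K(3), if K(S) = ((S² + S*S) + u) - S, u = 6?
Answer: 42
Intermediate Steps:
K(S) = 6 - S + 2*S² (K(S) = ((S² + S*S) + 6) - S = ((S² + S²) + 6) - S = (2*S² + 6) - S = (6 + 2*S²) - S = 6 - S + 2*S²)
x(6, -2)*K(3) = (-1*(-2))*(6 - 1*3 + 2*3²) = 2*(6 - 3 + 2*9) = 2*(6 - 3 + 18) = 2*21 = 42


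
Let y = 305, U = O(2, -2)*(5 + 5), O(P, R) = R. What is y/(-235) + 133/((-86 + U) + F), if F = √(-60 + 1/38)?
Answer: -138445/54379 - 19*I*√86602/61321 ≈ -2.5459 - 0.091182*I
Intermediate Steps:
U = -20 (U = -2*(5 + 5) = -2*10 = -20)
F = I*√86602/38 (F = √(-60 + 1/38) = √(-2279/38) = I*√86602/38 ≈ 7.7443*I)
y/(-235) + 133/((-86 + U) + F) = 305/(-235) + 133/((-86 - 20) + I*√86602/38) = 305*(-1/235) + 133/(-106 + I*√86602/38) = -61/47 + 133/(-106 + I*√86602/38)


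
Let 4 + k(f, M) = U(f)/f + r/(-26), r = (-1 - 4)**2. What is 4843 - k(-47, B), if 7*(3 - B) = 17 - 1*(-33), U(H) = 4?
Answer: 5924313/1222 ≈ 4848.0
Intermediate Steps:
r = 25 (r = (-5)**2 = 25)
B = -29/7 (B = 3 - (17 - 1*(-33))/7 = 3 - (17 + 33)/7 = 3 - 1/7*50 = 3 - 50/7 = -29/7 ≈ -4.1429)
k(f, M) = -129/26 + 4/f (k(f, M) = -4 + (4/f + 25/(-26)) = -4 + (4/f + 25*(-1/26)) = -4 + (4/f - 25/26) = -4 + (-25/26 + 4/f) = -129/26 + 4/f)
4843 - k(-47, B) = 4843 - (-129/26 + 4/(-47)) = 4843 - (-129/26 + 4*(-1/47)) = 4843 - (-129/26 - 4/47) = 4843 - 1*(-6167/1222) = 4843 + 6167/1222 = 5924313/1222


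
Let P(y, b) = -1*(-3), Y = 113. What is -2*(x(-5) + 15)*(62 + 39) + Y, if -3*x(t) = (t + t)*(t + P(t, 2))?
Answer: -4711/3 ≈ -1570.3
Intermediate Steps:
P(y, b) = 3
x(t) = -2*t*(3 + t)/3 (x(t) = -(t + t)*(t + 3)/3 = -2*t*(3 + t)/3)
-2*(x(-5) + 15)*(62 + 39) + Y = -2*(-⅔*(-5)*(3 - 5) + 15)*(62 + 39) + 113 = -2*(-⅔*(-5)*(-2) + 15)*101 + 113 = -2*(-20/3 + 15)*101 + 113 = -50*101/3 + 113 = -2*2525/3 + 113 = -5050/3 + 113 = -4711/3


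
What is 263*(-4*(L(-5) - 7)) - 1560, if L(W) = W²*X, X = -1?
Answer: 32104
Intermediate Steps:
L(W) = -W² (L(W) = W²*(-1) = -W²)
263*(-4*(L(-5) - 7)) - 1560 = 263*(-4*(-1*(-5)² - 7)) - 1560 = 263*(-4*(-1*25 - 7)) - 1560 = 263*(-4*(-25 - 7)) - 1560 = 263*(-4*(-32)) - 1560 = 263*128 - 1560 = 33664 - 1560 = 32104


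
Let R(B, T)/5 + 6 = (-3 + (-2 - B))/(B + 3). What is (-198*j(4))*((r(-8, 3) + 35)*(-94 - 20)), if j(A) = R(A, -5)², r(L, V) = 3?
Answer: 55774283400/49 ≈ 1.1382e+9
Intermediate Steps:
R(B, T) = -30 + 5*(-5 - B)/(3 + B) (R(B, T) = -30 + 5*((-3 + (-2 - B))/(B + 3)) = -30 + 5*((-5 - B)/(3 + B)) = -30 + 5*(-5 - B)/(3 + B))
j(A) = 25*(-23 - 7*A)²/(3 + A)² (j(A) = (5*(-23 - 7*A)/(3 + A))² = 25*(-23 - 7*A)²/(3 + A)²)
(-198*j(4))*((r(-8, 3) + 35)*(-94 - 20)) = (-4950*(23 + 7*4)²/(3 + 4)²)*((3 + 35)*(-94 - 20)) = (-4950*(23 + 28)²/7²)*(38*(-114)) = -4950*51²/49*(-4332) = -4950*2601/49*(-4332) = -198*65025/49*(-4332) = -12874950/49*(-4332) = 55774283400/49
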